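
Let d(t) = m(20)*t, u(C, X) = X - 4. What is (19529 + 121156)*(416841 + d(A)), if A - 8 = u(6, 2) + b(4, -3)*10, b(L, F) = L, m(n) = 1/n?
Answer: 117287199321/2 ≈ 5.8644e+10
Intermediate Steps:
u(C, X) = -4 + X
A = 46 (A = 8 + ((-4 + 2) + 4*10) = 8 + (-2 + 40) = 8 + 38 = 46)
d(t) = t/20
(19529 + 121156)*(416841 + d(A)) = (19529 + 121156)*(416841 + (1/20)*46) = 140685*(416841 + 23/10) = 140685*(4168433/10) = 117287199321/2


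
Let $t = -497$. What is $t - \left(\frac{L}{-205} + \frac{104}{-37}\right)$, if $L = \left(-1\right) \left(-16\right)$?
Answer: $- \frac{3747833}{7585} \approx -494.11$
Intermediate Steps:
$L = 16$
$t - \left(\frac{L}{-205} + \frac{104}{-37}\right) = -497 - \left(\frac{16}{-205} + \frac{104}{-37}\right) = -497 - \left(16 \left(- \frac{1}{205}\right) + 104 \left(- \frac{1}{37}\right)\right) = -497 - \left(- \frac{16}{205} - \frac{104}{37}\right) = -497 - - \frac{21912}{7585} = -497 + \frac{21912}{7585} = - \frac{3747833}{7585}$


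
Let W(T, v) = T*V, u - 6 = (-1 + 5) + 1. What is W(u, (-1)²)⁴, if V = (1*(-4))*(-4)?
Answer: 959512576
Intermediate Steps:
u = 11 (u = 6 + ((-1 + 5) + 1) = 6 + (4 + 1) = 6 + 5 = 11)
V = 16 (V = -4*(-4) = 16)
W(T, v) = 16*T (W(T, v) = T*16 = 16*T)
W(u, (-1)²)⁴ = (16*11)⁴ = 176⁴ = 959512576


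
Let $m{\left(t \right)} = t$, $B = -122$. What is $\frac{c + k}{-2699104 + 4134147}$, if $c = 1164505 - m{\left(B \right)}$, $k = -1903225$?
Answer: $- \frac{738598}{1435043} \approx -0.51469$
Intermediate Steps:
$c = 1164627$ ($c = 1164505 - -122 = 1164505 + 122 = 1164627$)
$\frac{c + k}{-2699104 + 4134147} = \frac{1164627 - 1903225}{-2699104 + 4134147} = - \frac{738598}{1435043}$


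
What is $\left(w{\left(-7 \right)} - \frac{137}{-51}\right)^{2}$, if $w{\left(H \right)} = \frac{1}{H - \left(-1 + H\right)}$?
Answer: $\frac{35344}{2601} \approx 13.589$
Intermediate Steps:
$w{\left(H \right)} = 1$ ($w{\left(H \right)} = 1^{-1} = 1$)
$\left(w{\left(-7 \right)} - \frac{137}{-51}\right)^{2} = \left(1 - \frac{137}{-51}\right)^{2} = \left(1 - - \frac{137}{51}\right)^{2} = \left(1 + \frac{137}{51}\right)^{2} = \left(\frac{188}{51}\right)^{2} = \frac{35344}{2601}$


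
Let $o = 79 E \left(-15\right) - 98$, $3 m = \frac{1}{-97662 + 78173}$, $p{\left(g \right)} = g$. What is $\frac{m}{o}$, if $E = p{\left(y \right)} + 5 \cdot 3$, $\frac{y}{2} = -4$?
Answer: $\frac{1}{490713531} \approx 2.0378 \cdot 10^{-9}$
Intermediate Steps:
$y = -8$ ($y = 2 \left(-4\right) = -8$)
$E = 7$ ($E = -8 + 5 \cdot 3 = -8 + 15 = 7$)
$m = - \frac{1}{58467}$ ($m = \frac{1}{3 \left(-97662 + 78173\right)} = \frac{1}{3 \left(-19489\right)} = \frac{1}{3} \left(- \frac{1}{19489}\right) = - \frac{1}{58467} \approx -1.7104 \cdot 10^{-5}$)
$o = -8393$ ($o = 79 \cdot 7 \left(-15\right) - 98 = 79 \left(-105\right) - 98 = -8295 - 98 = -8393$)
$\frac{m}{o} = - \frac{1}{58467 \left(-8393\right)} = \left(- \frac{1}{58467}\right) \left(- \frac{1}{8393}\right) = \frac{1}{490713531}$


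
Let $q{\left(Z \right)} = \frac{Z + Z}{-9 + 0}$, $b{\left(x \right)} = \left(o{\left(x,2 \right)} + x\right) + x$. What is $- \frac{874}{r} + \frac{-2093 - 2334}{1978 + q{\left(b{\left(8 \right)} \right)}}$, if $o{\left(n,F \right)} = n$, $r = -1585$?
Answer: $- \frac{15878053}{9380030} \approx -1.6928$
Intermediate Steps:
$b{\left(x \right)} = 3 x$ ($b{\left(x \right)} = \left(x + x\right) + x = 2 x + x = 3 x$)
$q{\left(Z \right)} = - \frac{2 Z}{9}$ ($q{\left(Z \right)} = \frac{2 Z}{-9} = 2 Z \left(- \frac{1}{9}\right) = - \frac{2 Z}{9}$)
$- \frac{874}{r} + \frac{-2093 - 2334}{1978 + q{\left(b{\left(8 \right)} \right)}} = - \frac{874}{-1585} + \frac{-2093 - 2334}{1978 - \frac{2 \cdot 3 \cdot 8}{9}} = \left(-874\right) \left(- \frac{1}{1585}\right) + \frac{-2093 - 2334}{1978 - \frac{16}{3}} = \frac{874}{1585} - \frac{4427}{1978 - \frac{16}{3}} = \frac{874}{1585} - \frac{4427}{\frac{5918}{3}} = \frac{874}{1585} - \frac{13281}{5918} = - \frac{15878053}{9380030}$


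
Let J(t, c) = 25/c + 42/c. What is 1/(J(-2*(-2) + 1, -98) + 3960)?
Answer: 98/388013 ≈ 0.00025257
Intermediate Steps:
J(t, c) = 67/c
1/(J(-2*(-2) + 1, -98) + 3960) = 1/(67/(-98) + 3960) = 1/(67*(-1/98) + 3960) = 1/(-67/98 + 3960) = 1/(388013/98) = 98/388013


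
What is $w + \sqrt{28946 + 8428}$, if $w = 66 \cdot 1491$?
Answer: $98406 + \sqrt{37374} \approx 98599.0$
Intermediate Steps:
$w = 98406$
$w + \sqrt{28946 + 8428} = 98406 + \sqrt{28946 + 8428} = 98406 + \sqrt{37374}$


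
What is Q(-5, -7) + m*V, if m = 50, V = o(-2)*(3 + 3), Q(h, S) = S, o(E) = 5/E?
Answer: -757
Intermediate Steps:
V = -15 (V = (5/(-2))*(3 + 3) = (5*(-1/2))*6 = -5/2*6 = -15)
Q(-5, -7) + m*V = -7 + 50*(-15) = -7 - 750 = -757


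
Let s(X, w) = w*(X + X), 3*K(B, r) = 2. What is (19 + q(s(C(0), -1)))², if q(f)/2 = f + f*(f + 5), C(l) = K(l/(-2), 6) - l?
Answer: 3481/81 ≈ 42.975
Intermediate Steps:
K(B, r) = ⅔ (K(B, r) = (⅓)*2 = ⅔)
C(l) = ⅔ - l
s(X, w) = 2*X*w (s(X, w) = w*(2*X) = 2*X*w)
q(f) = 2*f + 2*f*(5 + f) (q(f) = 2*(f + f*(f + 5)) = 2*(f + f*(5 + f)) = 2*f + 2*f*(5 + f))
(19 + q(s(C(0), -1)))² = (19 + 2*(2*(⅔ - 1*0)*(-1))*(6 + 2*(⅔ - 1*0)*(-1)))² = (19 + 2*(2*(⅔ + 0)*(-1))*(6 + 2*(⅔ + 0)*(-1)))² = (19 + 2*(2*(⅔)*(-1))*(6 + 2*(⅔)*(-1)))² = (19 + 2*(-4/3)*(6 - 4/3))² = (19 + 2*(-4/3)*(14/3))² = (19 - 112/9)² = (59/9)² = 3481/81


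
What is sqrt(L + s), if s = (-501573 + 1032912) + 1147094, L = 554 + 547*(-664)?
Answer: sqrt(1315779) ≈ 1147.1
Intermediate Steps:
L = -362654 (L = 554 - 363208 = -362654)
s = 1678433 (s = 531339 + 1147094 = 1678433)
sqrt(L + s) = sqrt(-362654 + 1678433) = sqrt(1315779)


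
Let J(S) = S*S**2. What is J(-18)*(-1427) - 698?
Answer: 8321566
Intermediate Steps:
J(S) = S**3
J(-18)*(-1427) - 698 = (-18)**3*(-1427) - 698 = -5832*(-1427) - 698 = 8322264 - 698 = 8321566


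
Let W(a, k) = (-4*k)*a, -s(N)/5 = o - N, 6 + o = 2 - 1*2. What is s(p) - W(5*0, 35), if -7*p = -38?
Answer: 400/7 ≈ 57.143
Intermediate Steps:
p = 38/7 (p = -1/7*(-38) = 38/7 ≈ 5.4286)
o = -6 (o = -6 + (2 - 1*2) = -6 + (2 - 2) = -6 + 0 = -6)
s(N) = 30 + 5*N (s(N) = -5*(-6 - N) = 30 + 5*N)
W(a, k) = -4*a*k
s(p) - W(5*0, 35) = (30 + 5*(38/7)) - (-4)*5*0*35 = (30 + 190/7) - (-4)*0*35 = 400/7 - 1*0 = 400/7 + 0 = 400/7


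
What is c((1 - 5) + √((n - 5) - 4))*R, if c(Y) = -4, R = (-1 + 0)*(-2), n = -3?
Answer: -8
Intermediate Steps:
R = 2 (R = -1*(-2) = 2)
c((1 - 5) + √((n - 5) - 4))*R = -4*2 = -8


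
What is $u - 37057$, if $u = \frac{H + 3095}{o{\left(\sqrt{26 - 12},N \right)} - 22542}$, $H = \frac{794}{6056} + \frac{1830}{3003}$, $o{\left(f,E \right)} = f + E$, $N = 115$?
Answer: $- \frac{56494240907437492239}{1524517107933820} - \frac{9383276137 \sqrt{14}}{1524517107933820} \approx -37057.0$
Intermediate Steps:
$o{\left(f,E \right)} = E + f$
$H = \frac{2244477}{3031028}$ ($H = 794 \cdot \frac{1}{6056} + 1830 \cdot \frac{1}{3003} = \frac{397}{3028} + \frac{610}{1001} = \frac{2244477}{3031028} \approx 0.7405$)
$u = \frac{9383276137}{3031028 \left(-22427 + \sqrt{14}\right)}$ ($u = \frac{\frac{2244477}{3031028} + 3095}{\left(115 + \sqrt{26 - 12}\right) - 22542} = \frac{9383276137}{3031028 \left(\left(115 + \sqrt{14}\right) - 22542\right)} = \frac{9383276137}{3031028 \left(-22427 + \sqrt{14}\right)} \approx -0.13806$)
$u - 37057 = \left(- \frac{210438733924499}{1524517107933820} - \frac{9383276137 \sqrt{14}}{1524517107933820}\right) - 37057 = - \frac{56494240907437492239}{1524517107933820} - \frac{9383276137 \sqrt{14}}{1524517107933820}$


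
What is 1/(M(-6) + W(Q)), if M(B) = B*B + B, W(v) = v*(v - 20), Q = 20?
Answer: 1/30 ≈ 0.033333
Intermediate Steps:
W(v) = v*(-20 + v)
M(B) = B + B² (M(B) = B² + B = B + B²)
1/(M(-6) + W(Q)) = 1/(-6*(1 - 6) + 20*(-20 + 20)) = 1/(-6*(-5) + 20*0) = 1/(30 + 0) = 1/30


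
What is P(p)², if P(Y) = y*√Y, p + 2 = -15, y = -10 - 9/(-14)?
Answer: -291737/196 ≈ -1488.5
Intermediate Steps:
y = -131/14 (y = -10 - 9*(-1)/14 = -10 - 1*(-9/14) = -10 + 9/14 = -131/14 ≈ -9.3571)
p = -17 (p = -2 - 15 = -17)
P(Y) = -131*√Y/14
P(p)² = (-131*I*√17/14)² = -291737/196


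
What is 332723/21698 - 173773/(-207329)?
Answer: 72753653421/4498624642 ≈ 16.172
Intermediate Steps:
332723/21698 - 173773/(-207329) = 332723*(1/21698) - 173773*(-1/207329) = 332723/21698 + 173773/207329 = 72753653421/4498624642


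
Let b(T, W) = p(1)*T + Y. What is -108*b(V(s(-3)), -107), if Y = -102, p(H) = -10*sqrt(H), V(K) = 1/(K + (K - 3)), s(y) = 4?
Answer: 11232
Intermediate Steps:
V(K) = 1/(-3 + 2*K) (V(K) = 1/(K + (-3 + K)) = 1/(-3 + 2*K))
b(T, W) = -102 - 10*T (b(T, W) = (-10*sqrt(1))*T - 102 = (-10*1)*T - 102 = -10*T - 102 = -102 - 10*T)
-108*b(V(s(-3)), -107) = -108*(-102 - 10/(-3 + 2*4)) = -108*(-102 - 10/(-3 + 8)) = -108*(-102 - 10/5) = -108*(-102 - 10*1/5) = -108*(-102 - 2) = -108*(-104) = 11232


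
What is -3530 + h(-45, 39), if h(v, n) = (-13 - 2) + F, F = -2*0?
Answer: -3545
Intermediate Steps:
F = 0
h(v, n) = -15 (h(v, n) = (-13 - 2) + 0 = -15 + 0 = -15)
-3530 + h(-45, 39) = -3530 - 15 = -3545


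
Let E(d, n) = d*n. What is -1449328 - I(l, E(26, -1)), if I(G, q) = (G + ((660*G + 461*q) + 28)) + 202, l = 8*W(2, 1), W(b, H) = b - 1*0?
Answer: -1448148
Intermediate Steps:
W(b, H) = b (W(b, H) = b + 0 = b)
l = 16 (l = 8*2 = 16)
I(G, q) = 230 + 461*q + 661*G (I(G, q) = (G + ((461*q + 660*G) + 28)) + 202 = (G + (28 + 461*q + 660*G)) + 202 = (28 + 461*q + 661*G) + 202 = 230 + 461*q + 661*G)
-1449328 - I(l, E(26, -1)) = -1449328 - (230 + 461*(26*(-1)) + 661*16) = -1449328 - (230 + 461*(-26) + 10576) = -1449328 - (230 - 11986 + 10576) = -1449328 - 1*(-1180) = -1449328 + 1180 = -1448148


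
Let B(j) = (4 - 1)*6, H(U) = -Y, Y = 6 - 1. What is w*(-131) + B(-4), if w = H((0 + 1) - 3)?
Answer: 673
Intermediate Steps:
Y = 5
H(U) = -5 (H(U) = -1*5 = -5)
B(j) = 18 (B(j) = 3*6 = 18)
w = -5
w*(-131) + B(-4) = -5*(-131) + 18 = 655 + 18 = 673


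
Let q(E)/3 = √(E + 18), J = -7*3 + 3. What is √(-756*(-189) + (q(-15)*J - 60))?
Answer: √(142824 - 54*√3) ≈ 377.80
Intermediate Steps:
J = -18 (J = -21 + 3 = -18)
q(E) = 3*√(18 + E) (q(E) = 3*√(E + 18) = 3*√(18 + E))
√(-756*(-189) + (q(-15)*J - 60)) = √(-756*(-189) + ((3*√(18 - 15))*(-18) - 60)) = √(142884 + ((3*√3)*(-18) - 60)) = √(142884 + (-54*√3 - 60)) = √(142884 + (-60 - 54*√3)) = √(142824 - 54*√3)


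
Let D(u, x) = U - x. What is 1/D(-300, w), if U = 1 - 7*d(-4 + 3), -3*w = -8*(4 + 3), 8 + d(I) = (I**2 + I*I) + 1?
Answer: 3/52 ≈ 0.057692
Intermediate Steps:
d(I) = -7 + 2*I**2 (d(I) = -8 + ((I**2 + I*I) + 1) = -8 + ((I**2 + I**2) + 1) = -8 + (2*I**2 + 1) = -8 + (1 + 2*I**2) = -7 + 2*I**2)
w = 56/3 (w = -(-8)*(4 + 3)/3 = -(-8)*7/3 = -1/3*(-56) = 56/3 ≈ 18.667)
U = 36 (U = 1 - 7*(-7 + 2*(-4 + 3)**2) = 1 - 7*(-7 + 2*(-1)**2) = 1 - 7*(-7 + 2*1) = 1 - 7*(-7 + 2) = 1 - 7*(-5) = 1 + 35 = 36)
D(u, x) = 36 - x
1/D(-300, w) = 1/(36 - 1*56/3) = 1/(36 - 56/3) = 1/(52/3) = 3/52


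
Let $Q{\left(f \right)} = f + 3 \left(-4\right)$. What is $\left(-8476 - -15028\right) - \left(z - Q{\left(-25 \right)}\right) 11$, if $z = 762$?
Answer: $-2237$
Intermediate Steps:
$Q{\left(f \right)} = -12 + f$ ($Q{\left(f \right)} = f - 12 = -12 + f$)
$\left(-8476 - -15028\right) - \left(z - Q{\left(-25 \right)}\right) 11 = \left(-8476 - -15028\right) - \left(762 - \left(-12 - 25\right)\right) 11 = \left(-8476 + 15028\right) - \left(762 - -37\right) 11 = 6552 - \left(762 + 37\right) 11 = 6552 - 799 \cdot 11 = 6552 - 8789 = -2237$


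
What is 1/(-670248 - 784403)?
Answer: -1/1454651 ≈ -6.8745e-7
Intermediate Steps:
1/(-670248 - 784403) = 1/(-1454651) = -1/1454651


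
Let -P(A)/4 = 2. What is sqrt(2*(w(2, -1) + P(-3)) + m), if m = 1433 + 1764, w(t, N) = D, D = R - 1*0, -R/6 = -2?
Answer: sqrt(3205) ≈ 56.613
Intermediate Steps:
R = 12 (R = -6*(-2) = 12)
P(A) = -8 (P(A) = -4*2 = -8)
D = 12 (D = 12 - 1*0 = 12 + 0 = 12)
w(t, N) = 12
m = 3197
sqrt(2*(w(2, -1) + P(-3)) + m) = sqrt(2*(12 - 8) + 3197) = sqrt(2*4 + 3197) = sqrt(8 + 3197) = sqrt(3205)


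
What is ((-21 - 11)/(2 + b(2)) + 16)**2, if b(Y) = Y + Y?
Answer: 1024/9 ≈ 113.78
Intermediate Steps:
b(Y) = 2*Y
((-21 - 11)/(2 + b(2)) + 16)**2 = ((-21 - 11)/(2 + 2*2) + 16)**2 = (-32/(2 + 4) + 16)**2 = (-32/6 + 16)**2 = (-32*1/6 + 16)**2 = (-16/3 + 16)**2 = (32/3)**2 = 1024/9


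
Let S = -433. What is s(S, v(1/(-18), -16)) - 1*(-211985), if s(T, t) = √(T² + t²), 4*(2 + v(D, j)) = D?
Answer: 211985 + √971964001/72 ≈ 2.1242e+5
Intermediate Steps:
v(D, j) = -2 + D/4
s(S, v(1/(-18), -16)) - 1*(-211985) = √((-433)² + (-2 + (¼)/(-18))²) - 1*(-211985) = √(187489 + (-2 + (¼)*(-1/18))²) + 211985 = √(187489 + (-2 - 1/72)²) + 211985 = √(187489 + (-145/72)²) + 211985 = √(187489 + 21025/5184) + 211985 = √(971964001/5184) + 211985 = √971964001/72 + 211985 = 211985 + √971964001/72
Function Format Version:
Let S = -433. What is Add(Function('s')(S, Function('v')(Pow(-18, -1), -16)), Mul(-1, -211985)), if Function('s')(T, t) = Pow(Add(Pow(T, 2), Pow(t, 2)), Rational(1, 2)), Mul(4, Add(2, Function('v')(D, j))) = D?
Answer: Add(211985, Mul(Rational(1, 72), Pow(971964001, Rational(1, 2)))) ≈ 2.1242e+5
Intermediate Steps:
Function('v')(D, j) = Add(-2, Mul(Rational(1, 4), D))
Add(Function('s')(S, Function('v')(Pow(-18, -1), -16)), Mul(-1, -211985)) = Add(Pow(Add(Pow(-433, 2), Pow(Add(-2, Mul(Rational(1, 4), Pow(-18, -1))), 2)), Rational(1, 2)), Mul(-1, -211985)) = Add(Pow(Add(187489, Pow(Add(-2, Mul(Rational(1, 4), Rational(-1, 18))), 2)), Rational(1, 2)), 211985) = Add(Pow(Add(187489, Pow(Add(-2, Rational(-1, 72)), 2)), Rational(1, 2)), 211985) = Add(Pow(Add(187489, Pow(Rational(-145, 72), 2)), Rational(1, 2)), 211985) = Add(Pow(Add(187489, Rational(21025, 5184)), Rational(1, 2)), 211985) = Add(Pow(Rational(971964001, 5184), Rational(1, 2)), 211985) = Add(Mul(Rational(1, 72), Pow(971964001, Rational(1, 2))), 211985) = Add(211985, Mul(Rational(1, 72), Pow(971964001, Rational(1, 2))))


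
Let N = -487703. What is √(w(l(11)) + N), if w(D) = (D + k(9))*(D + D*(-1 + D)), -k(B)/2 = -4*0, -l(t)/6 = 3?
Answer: I*√493535 ≈ 702.52*I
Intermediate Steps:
l(t) = -18 (l(t) = -6*3 = -18)
k(B) = 0 (k(B) = -(-8)*0 = -2*0 = 0)
w(D) = D*(D + D*(-1 + D)) (w(D) = (D + 0)*(D + D*(-1 + D)) = D*(D + D*(-1 + D)))
√(w(l(11)) + N) = √((-18)³ - 487703) = √(-5832 - 487703) = √(-493535) = I*√493535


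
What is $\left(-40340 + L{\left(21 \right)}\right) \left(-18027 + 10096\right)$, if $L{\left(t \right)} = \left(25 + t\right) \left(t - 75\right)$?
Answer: $339637144$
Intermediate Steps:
$L{\left(t \right)} = \left(-75 + t\right) \left(25 + t\right)$ ($L{\left(t \right)} = \left(25 + t\right) \left(-75 + t\right) = \left(-75 + t\right) \left(25 + t\right)$)
$\left(-40340 + L{\left(21 \right)}\right) \left(-18027 + 10096\right) = \left(-40340 - \left(2925 - 441\right)\right) \left(-18027 + 10096\right) = \left(-40340 - 2484\right) \left(-7931\right) = \left(-42824\right) \left(-7931\right) = 339637144$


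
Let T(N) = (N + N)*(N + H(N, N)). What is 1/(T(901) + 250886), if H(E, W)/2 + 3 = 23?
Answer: 1/1946568 ≈ 5.1372e-7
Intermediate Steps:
H(E, W) = 40 (H(E, W) = -6 + 2*23 = -6 + 46 = 40)
T(N) = 2*N*(40 + N) (T(N) = (N + N)*(N + 40) = (2*N)*(40 + N) = 2*N*(40 + N))
1/(T(901) + 250886) = 1/(2*901*(40 + 901) + 250886) = 1/(2*901*941 + 250886) = 1/(1695682 + 250886) = 1/1946568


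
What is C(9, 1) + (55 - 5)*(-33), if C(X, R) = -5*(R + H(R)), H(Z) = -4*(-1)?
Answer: -1675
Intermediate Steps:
H(Z) = 4
C(X, R) = -20 - 5*R (C(X, R) = -5*(R + 4) = -5*(4 + R) = -20 - 5*R)
C(9, 1) + (55 - 5)*(-33) = (-20 - 5*1) + (55 - 5)*(-33) = (-20 - 5) + 50*(-33) = -25 - 1650 = -1675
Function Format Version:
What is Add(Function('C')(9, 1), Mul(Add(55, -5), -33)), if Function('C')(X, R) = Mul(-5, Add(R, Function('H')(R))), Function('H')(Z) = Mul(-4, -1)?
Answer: -1675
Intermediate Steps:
Function('H')(Z) = 4
Function('C')(X, R) = Add(-20, Mul(-5, R)) (Function('C')(X, R) = Mul(-5, Add(R, 4)) = Mul(-5, Add(4, R)) = Add(-20, Mul(-5, R)))
Add(Function('C')(9, 1), Mul(Add(55, -5), -33)) = Add(Add(-20, Mul(-5, 1)), Mul(Add(55, -5), -33)) = Add(Add(-20, -5), Mul(50, -33)) = Add(-25, -1650) = -1675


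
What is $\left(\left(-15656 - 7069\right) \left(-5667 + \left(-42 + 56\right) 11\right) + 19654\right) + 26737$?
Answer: $125329316$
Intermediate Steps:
$\left(\left(-15656 - 7069\right) \left(-5667 + \left(-42 + 56\right) 11\right) + 19654\right) + 26737 = \left(- 22725 \left(-5667 + 14 \cdot 11\right) + 19654\right) + 26737 = \left(- 22725 \left(-5667 + 154\right) + 19654\right) + 26737 = \left(\left(-22725\right) \left(-5513\right) + 19654\right) + 26737 = \left(125282925 + 19654\right) + 26737 = 125302579 + 26737 = 125329316$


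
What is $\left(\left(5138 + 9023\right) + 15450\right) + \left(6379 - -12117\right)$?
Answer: $48107$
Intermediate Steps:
$\left(\left(5138 + 9023\right) + 15450\right) + \left(6379 - -12117\right) = \left(14161 + 15450\right) + \left(6379 + 12117\right) = 29611 + 18496 = 48107$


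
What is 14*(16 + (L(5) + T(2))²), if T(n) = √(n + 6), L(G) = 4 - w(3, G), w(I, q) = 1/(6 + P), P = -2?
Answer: 4263/8 + 210*√2 ≈ 829.86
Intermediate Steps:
w(I, q) = ¼ (w(I, q) = 1/(6 - 2) = 1/4 = ¼)
L(G) = 15/4 (L(G) = 4 - 1*¼ = 4 - ¼ = 15/4)
T(n) = √(6 + n)
14*(16 + (L(5) + T(2))²) = 14*(16 + (15/4 + √(6 + 2))²) = 14*(16 + (15/4 + √8)²) = 14*(16 + (15/4 + 2*√2)²) = 224 + 14*(15/4 + 2*√2)²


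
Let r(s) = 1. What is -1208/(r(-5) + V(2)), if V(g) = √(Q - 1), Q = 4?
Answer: 604 - 604*√3 ≈ -442.16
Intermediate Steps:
V(g) = √3 (V(g) = √(4 - 1) = √3)
-1208/(r(-5) + V(2)) = -1208/(1 + √3)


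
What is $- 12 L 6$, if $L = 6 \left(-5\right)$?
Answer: $2160$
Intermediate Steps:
$L = -30$
$- 12 L 6 = \left(-12\right) \left(-30\right) 6 = 360 \cdot 6 = 2160$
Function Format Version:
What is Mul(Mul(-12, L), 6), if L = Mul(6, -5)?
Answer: 2160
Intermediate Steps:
L = -30
Mul(Mul(-12, L), 6) = Mul(Mul(-12, -30), 6) = Mul(360, 6) = 2160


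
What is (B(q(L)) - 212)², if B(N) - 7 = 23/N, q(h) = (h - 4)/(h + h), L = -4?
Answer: 33124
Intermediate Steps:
q(h) = (-4 + h)/(2*h) (q(h) = (-4 + h)/((2*h)) = (-4 + h)*(1/(2*h)) = (-4 + h)/(2*h))
B(N) = 7 + 23/N
(B(q(L)) - 212)² = ((7 + 23/(((½)*(-4 - 4)/(-4)))) - 212)² = ((7 + 23/(((½)*(-¼)*(-8)))) - 212)² = ((7 + 23/1) - 212)² = ((7 + 23*1) - 212)² = ((7 + 23) - 212)² = (30 - 212)² = (-182)² = 33124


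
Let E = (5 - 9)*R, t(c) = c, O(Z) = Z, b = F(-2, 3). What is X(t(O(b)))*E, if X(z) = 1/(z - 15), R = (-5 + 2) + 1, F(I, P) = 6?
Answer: -8/9 ≈ -0.88889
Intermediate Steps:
b = 6
R = -2 (R = -3 + 1 = -2)
E = 8 (E = (5 - 9)*(-2) = -4*(-2) = 8)
X(z) = 1/(-15 + z)
X(t(O(b)))*E = 8/(-15 + 6) = 8/(-9) = -⅑*8 = -8/9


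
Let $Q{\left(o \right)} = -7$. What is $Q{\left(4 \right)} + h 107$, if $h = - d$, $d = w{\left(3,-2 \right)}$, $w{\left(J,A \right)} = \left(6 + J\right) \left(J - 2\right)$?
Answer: $-970$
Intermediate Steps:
$w{\left(J,A \right)} = \left(-2 + J\right) \left(6 + J\right)$ ($w{\left(J,A \right)} = \left(6 + J\right) \left(-2 + J\right) = \left(-2 + J\right) \left(6 + J\right)$)
$d = 9$ ($d = -12 + 3^{2} + 4 \cdot 3 = -12 + 9 + 12 = 9$)
$h = -9$ ($h = \left(-1\right) 9 = -9$)
$Q{\left(4 \right)} + h 107 = -7 - 963 = -970$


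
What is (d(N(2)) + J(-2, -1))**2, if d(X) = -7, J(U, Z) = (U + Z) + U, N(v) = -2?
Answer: 144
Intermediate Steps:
J(U, Z) = Z + 2*U
(d(N(2)) + J(-2, -1))**2 = (-7 + (-1 + 2*(-2)))**2 = (-7 + (-1 - 4))**2 = (-7 - 5)**2 = (-12)**2 = 144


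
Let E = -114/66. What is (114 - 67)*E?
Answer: -893/11 ≈ -81.182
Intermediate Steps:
E = -19/11 (E = -114*1/66 = -19/11 ≈ -1.7273)
(114 - 67)*E = (114 - 67)*(-19/11) = 47*(-19/11) = -893/11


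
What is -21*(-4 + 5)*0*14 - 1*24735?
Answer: -24735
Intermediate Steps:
-21*(-4 + 5)*0*14 - 1*24735 = -21*0*14 - 24735 = 0*14 - 24735 = 0 - 24735 = -24735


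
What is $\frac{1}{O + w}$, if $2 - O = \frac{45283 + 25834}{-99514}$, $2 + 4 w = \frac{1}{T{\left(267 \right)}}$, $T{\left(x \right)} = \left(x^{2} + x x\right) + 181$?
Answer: $\frac{28413038252}{62924790741} \approx 0.45154$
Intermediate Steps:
$T{\left(x \right)} = 181 + 2 x^{2}$ ($T{\left(x \right)} = \left(x^{2} + x^{2}\right) + 181 = 2 x^{2} + 181 = 181 + 2 x^{2}$)
$w = - \frac{285517}{571036}$ ($w = - \frac{1}{2} + \frac{1}{4 \left(181 + 2 \cdot 267^{2}\right)} = - \frac{1}{2} + \frac{1}{4 \left(181 + 2 \cdot 71289\right)} = - \frac{1}{2} + \frac{1}{4 \left(181 + 142578\right)} = - \frac{1}{2} + \frac{1}{4 \cdot 142759} = - \frac{1}{2} + \frac{1}{4} \cdot \frac{1}{142759} = - \frac{1}{2} + \frac{1}{571036} = - \frac{285517}{571036} \approx -0.5$)
$O = \frac{270145}{99514}$ ($O = 2 - \frac{45283 + 25834}{-99514} = 2 - 71117 \left(- \frac{1}{99514}\right) = 2 - - \frac{71117}{99514} = 2 + \frac{71117}{99514} = \frac{270145}{99514} \approx 2.7146$)
$\frac{1}{O + w} = \frac{1}{\frac{270145}{99514} - \frac{285517}{571036}} = \frac{1}{\frac{62924790741}{28413038252}} = \frac{28413038252}{62924790741}$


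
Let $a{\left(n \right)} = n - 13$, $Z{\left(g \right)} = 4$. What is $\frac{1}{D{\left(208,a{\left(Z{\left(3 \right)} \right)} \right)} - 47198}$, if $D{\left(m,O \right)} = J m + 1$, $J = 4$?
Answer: $- \frac{1}{46365} \approx -2.1568 \cdot 10^{-5}$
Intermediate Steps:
$a{\left(n \right)} = -13 + n$
$D{\left(m,O \right)} = 1 + 4 m$ ($D{\left(m,O \right)} = 4 m + 1 = 1 + 4 m$)
$\frac{1}{D{\left(208,a{\left(Z{\left(3 \right)} \right)} \right)} - 47198} = \frac{1}{\left(1 + 4 \cdot 208\right) - 47198} = \frac{1}{\left(1 + 832\right) - 47198} = \frac{1}{833 - 47198} = \frac{1}{-46365} = - \frac{1}{46365}$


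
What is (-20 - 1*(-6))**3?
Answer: -2744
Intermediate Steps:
(-20 - 1*(-6))**3 = (-20 + 6)**3 = (-14)**3 = -2744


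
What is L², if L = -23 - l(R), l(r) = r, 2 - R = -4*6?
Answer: 2401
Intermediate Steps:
R = 26 (R = 2 - (-4)*6 = 2 - 1*(-24) = 2 + 24 = 26)
L = -49 (L = -23 - 1*26 = -23 - 26 = -49)
L² = (-49)² = 2401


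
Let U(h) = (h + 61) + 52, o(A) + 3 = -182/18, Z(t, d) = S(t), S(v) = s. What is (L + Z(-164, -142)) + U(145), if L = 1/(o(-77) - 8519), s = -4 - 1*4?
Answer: 19197241/76789 ≈ 250.00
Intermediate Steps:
s = -8 (s = -4 - 4 = -8)
S(v) = -8
Z(t, d) = -8
o(A) = -118/9 (o(A) = -3 - 182/18 = -3 - 182*1/18 = -3 - 91/9 = -118/9)
L = -9/76789 (L = 1/(-118/9 - 8519) = 1/(-76789/9) = -9/76789 ≈ -0.00011720)
U(h) = 113 + h (U(h) = (61 + h) + 52 = 113 + h)
(L + Z(-164, -142)) + U(145) = (-9/76789 - 8) + (113 + 145) = -614321/76789 + 258 = 19197241/76789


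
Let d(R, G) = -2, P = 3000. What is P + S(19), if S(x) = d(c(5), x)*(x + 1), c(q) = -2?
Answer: 2960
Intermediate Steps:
S(x) = -2 - 2*x (S(x) = -2*(x + 1) = -2*(1 + x) = -2 - 2*x)
P + S(19) = 3000 + (-2 - 2*19) = 3000 + (-2 - 38) = 3000 - 40 = 2960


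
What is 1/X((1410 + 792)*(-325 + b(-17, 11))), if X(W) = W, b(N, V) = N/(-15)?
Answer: -5/3565772 ≈ -1.4022e-6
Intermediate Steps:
b(N, V) = -N/15 (b(N, V) = N*(-1/15) = -N/15)
1/X((1410 + 792)*(-325 + b(-17, 11))) = 1/((1410 + 792)*(-325 - 1/15*(-17))) = 1/(2202*(-325 + 17/15)) = 1/(2202*(-4858/15)) = 1/(-3565772/5) = -5/3565772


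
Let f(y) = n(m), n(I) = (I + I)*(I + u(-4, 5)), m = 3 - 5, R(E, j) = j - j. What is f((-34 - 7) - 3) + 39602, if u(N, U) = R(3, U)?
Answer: 39610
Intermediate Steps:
R(E, j) = 0
u(N, U) = 0
m = -2
n(I) = 2*I**2 (n(I) = (I + I)*(I + 0) = (2*I)*I = 2*I**2)
f(y) = 8 (f(y) = 2*(-2)**2 = 2*4 = 8)
f((-34 - 7) - 3) + 39602 = 8 + 39602 = 39610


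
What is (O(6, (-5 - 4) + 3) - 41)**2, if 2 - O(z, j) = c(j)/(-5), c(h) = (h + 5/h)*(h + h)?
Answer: 12769/25 ≈ 510.76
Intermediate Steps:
c(h) = 2*h*(h + 5/h) (c(h) = (h + 5/h)*(2*h) = 2*h*(h + 5/h))
O(z, j) = 4 + 2*j**2/5 (O(z, j) = 2 - (10 + 2*j**2)/(-5) = 2 - (10 + 2*j**2)*(-1)/5 = 2 - (-2 - 2*j**2/5) = 2 + (2 + 2*j**2/5) = 4 + 2*j**2/5)
(O(6, (-5 - 4) + 3) - 41)**2 = ((4 + 2*((-5 - 4) + 3)**2/5) - 41)**2 = ((4 + 2*(-9 + 3)**2/5) - 41)**2 = ((4 + (2/5)*(-6)**2) - 41)**2 = ((4 + (2/5)*36) - 41)**2 = ((4 + 72/5) - 41)**2 = (92/5 - 41)**2 = (-113/5)**2 = 12769/25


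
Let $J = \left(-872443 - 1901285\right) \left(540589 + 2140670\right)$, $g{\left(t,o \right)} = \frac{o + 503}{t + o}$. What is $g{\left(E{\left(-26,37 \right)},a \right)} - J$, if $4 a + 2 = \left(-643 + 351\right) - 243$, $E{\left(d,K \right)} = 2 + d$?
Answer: $\frac{4707673642526941}{633} \approx 7.4371 \cdot 10^{12}$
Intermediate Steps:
$a = - \frac{537}{4}$ ($a = - \frac{1}{2} + \frac{\left(-643 + 351\right) - 243}{4} = - \frac{1}{2} + \frac{-292 - 243}{4} = - \frac{1}{2} + \frac{1}{4} \left(-535\right) = - \frac{1}{2} - \frac{535}{4} = - \frac{537}{4} \approx -134.25$)
$g{\left(t,o \right)} = \frac{503 + o}{o + t}$
$J = -7437083163552$ ($J = \left(-2773728\right) 2681259 = -7437083163552$)
$g{\left(E{\left(-26,37 \right)},a \right)} - J = \frac{503 - \frac{537}{4}}{- \frac{537}{4} + \left(2 - 26\right)} - -7437083163552 = \frac{1}{- \frac{537}{4} - 24} \cdot \frac{1475}{4} + 7437083163552 = \frac{1}{- \frac{633}{4}} \cdot \frac{1475}{4} + 7437083163552 = \left(- \frac{4}{633}\right) \frac{1475}{4} + 7437083163552 = - \frac{1475}{633} + 7437083163552 = \frac{4707673642526941}{633}$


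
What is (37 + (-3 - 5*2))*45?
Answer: 1080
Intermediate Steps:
(37 + (-3 - 5*2))*45 = (37 + (-3 - 10))*45 = (37 - 13)*45 = 24*45 = 1080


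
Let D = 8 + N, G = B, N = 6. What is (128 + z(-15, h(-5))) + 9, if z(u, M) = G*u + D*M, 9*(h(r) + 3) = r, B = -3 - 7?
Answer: 2135/9 ≈ 237.22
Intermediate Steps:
B = -10
G = -10
D = 14 (D = 8 + 6 = 14)
h(r) = -3 + r/9
z(u, M) = -10*u + 14*M
(128 + z(-15, h(-5))) + 9 = (128 + (-10*(-15) + 14*(-3 + (⅑)*(-5)))) + 9 = (128 + (150 + 14*(-3 - 5/9))) + 9 = (128 + (150 + 14*(-32/9))) + 9 = (128 + (150 - 448/9)) + 9 = (128 + 902/9) + 9 = 2054/9 + 9 = 2135/9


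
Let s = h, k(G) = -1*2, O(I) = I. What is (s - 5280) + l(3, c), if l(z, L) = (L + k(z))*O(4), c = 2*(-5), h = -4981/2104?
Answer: -11215093/2104 ≈ -5330.4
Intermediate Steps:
h = -4981/2104 (h = -4981*1/2104 = -4981/2104 ≈ -2.3674)
c = -10
k(G) = -2
s = -4981/2104 ≈ -2.3674
l(z, L) = -8 + 4*L (l(z, L) = (L - 2)*4 = (-2 + L)*4 = -8 + 4*L)
(s - 5280) + l(3, c) = (-4981/2104 - 5280) + (-8 + 4*(-10)) = -11114101/2104 + (-8 - 40) = -11114101/2104 - 48 = -11215093/2104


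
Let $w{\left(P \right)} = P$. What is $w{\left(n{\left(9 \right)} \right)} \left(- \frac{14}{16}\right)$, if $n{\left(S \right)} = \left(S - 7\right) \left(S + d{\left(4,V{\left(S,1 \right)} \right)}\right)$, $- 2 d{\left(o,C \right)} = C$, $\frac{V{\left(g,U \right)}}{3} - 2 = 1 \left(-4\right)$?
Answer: $-21$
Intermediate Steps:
$V{\left(g,U \right)} = -6$ ($V{\left(g,U \right)} = 6 + 3 \cdot 1 \left(-4\right) = 6 + 3 \left(-4\right) = 6 - 12 = -6$)
$d{\left(o,C \right)} = - \frac{C}{2}$
$n{\left(S \right)} = \left(-7 + S\right) \left(3 + S\right)$ ($n{\left(S \right)} = \left(S - 7\right) \left(S - -3\right) = \left(-7 + S\right) \left(S + 3\right) = \left(-7 + S\right) \left(3 + S\right)$)
$w{\left(n{\left(9 \right)} \right)} \left(- \frac{14}{16}\right) = \left(-21 + 9^{2} - 36\right) \left(- \frac{14}{16}\right) = \left(-21 + 81 - 36\right) \left(\left(-14\right) \frac{1}{16}\right) = 24 \left(- \frac{7}{8}\right) = -21$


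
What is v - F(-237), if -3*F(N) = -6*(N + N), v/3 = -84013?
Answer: -251091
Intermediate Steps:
v = -252039 (v = 3*(-84013) = -252039)
F(N) = 4*N (F(N) = -(-2)*(N + N) = -(-2)*2*N = -(-4)*N = 4*N)
v - F(-237) = -252039 - 4*(-237) = -252039 - 1*(-948) = -252039 + 948 = -251091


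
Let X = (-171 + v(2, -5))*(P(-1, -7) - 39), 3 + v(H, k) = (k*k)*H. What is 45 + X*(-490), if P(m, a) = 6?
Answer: -2005035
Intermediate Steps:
v(H, k) = -3 + H*k² (v(H, k) = -3 + (k*k)*H = -3 + k²*H = -3 + H*k²)
X = 4092 (X = (-171 + (-3 + 2*(-5)²))*(6 - 39) = (-171 + (-3 + 2*25))*(-33) = (-171 + (-3 + 50))*(-33) = (-171 + 47)*(-33) = -124*(-33) = 4092)
45 + X*(-490) = 45 + 4092*(-490) = 45 - 2005080 = -2005035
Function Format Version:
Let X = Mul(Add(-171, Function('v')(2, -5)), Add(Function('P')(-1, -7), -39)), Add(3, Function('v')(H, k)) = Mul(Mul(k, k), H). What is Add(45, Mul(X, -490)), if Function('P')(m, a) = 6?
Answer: -2005035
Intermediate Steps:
Function('v')(H, k) = Add(-3, Mul(H, Pow(k, 2))) (Function('v')(H, k) = Add(-3, Mul(Mul(k, k), H)) = Add(-3, Mul(Pow(k, 2), H)) = Add(-3, Mul(H, Pow(k, 2))))
X = 4092 (X = Mul(Add(-171, Add(-3, Mul(2, Pow(-5, 2)))), Add(6, -39)) = Mul(Add(-171, Add(-3, Mul(2, 25))), -33) = Mul(Add(-171, Add(-3, 50)), -33) = Mul(Add(-171, 47), -33) = Mul(-124, -33) = 4092)
Add(45, Mul(X, -490)) = Add(45, Mul(4092, -490)) = Add(45, -2005080) = -2005035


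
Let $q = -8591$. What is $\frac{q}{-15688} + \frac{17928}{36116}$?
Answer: $\frac{147881755}{141646952} \approx 1.044$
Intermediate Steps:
$\frac{q}{-15688} + \frac{17928}{36116} = - \frac{8591}{-15688} + \frac{17928}{36116} = \left(-8591\right) \left(- \frac{1}{15688}\right) + 17928 \cdot \frac{1}{36116} = \frac{8591}{15688} + \frac{4482}{9029} = \frac{147881755}{141646952}$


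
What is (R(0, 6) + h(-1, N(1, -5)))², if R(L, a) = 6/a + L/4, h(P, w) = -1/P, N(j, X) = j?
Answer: 4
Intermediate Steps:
R(L, a) = 6/a + L/4 (R(L, a) = 6/a + L*(¼) = 6/a + L/4)
(R(0, 6) + h(-1, N(1, -5)))² = ((6/6 + (¼)*0) - 1/(-1))² = ((6*(⅙) + 0) - 1*(-1))² = ((1 + 0) + 1)² = (1 + 1)² = 2² = 4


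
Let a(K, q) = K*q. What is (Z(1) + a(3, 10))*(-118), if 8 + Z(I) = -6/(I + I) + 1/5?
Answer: -11328/5 ≈ -2265.6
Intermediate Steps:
Z(I) = -39/5 - 3/I (Z(I) = -8 + (-6/(I + I) + 1/5) = -8 + (-6*1/(2*I) + 1*(⅕)) = -8 + (-3/I + ⅕) = -8 + (⅕ - 3/I) = -39/5 - 3/I)
(Z(1) + a(3, 10))*(-118) = ((-39/5 - 3/1) + 3*10)*(-118) = ((-39/5 - 3*1) + 30)*(-118) = ((-39/5 - 3) + 30)*(-118) = (-54/5 + 30)*(-118) = (96/5)*(-118) = -11328/5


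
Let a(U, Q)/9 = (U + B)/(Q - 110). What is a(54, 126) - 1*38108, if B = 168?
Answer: -303865/8 ≈ -37983.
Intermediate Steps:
a(U, Q) = 9*(168 + U)/(-110 + Q) (a(U, Q) = 9*((U + 168)/(Q - 110)) = 9*((168 + U)/(-110 + Q)) = 9*(168 + U)/(-110 + Q))
a(54, 126) - 1*38108 = 9*(168 + 54)/(-110 + 126) - 1*38108 = 9*222/16 - 38108 = 9*(1/16)*222 - 38108 = 999/8 - 38108 = -303865/8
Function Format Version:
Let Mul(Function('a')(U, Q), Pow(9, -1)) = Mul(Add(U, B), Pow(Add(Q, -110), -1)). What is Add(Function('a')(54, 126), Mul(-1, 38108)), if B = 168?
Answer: Rational(-303865, 8) ≈ -37983.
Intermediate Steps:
Function('a')(U, Q) = Mul(9, Pow(Add(-110, Q), -1), Add(168, U)) (Function('a')(U, Q) = Mul(9, Mul(Add(U, 168), Pow(Add(Q, -110), -1))) = Mul(9, Mul(Add(168, U), Pow(Add(-110, Q), -1))) = Mul(9, Mul(Pow(Add(-110, Q), -1), Add(168, U))) = Mul(9, Pow(Add(-110, Q), -1), Add(168, U)))
Add(Function('a')(54, 126), Mul(-1, 38108)) = Add(Mul(9, Pow(Add(-110, 126), -1), Add(168, 54)), Mul(-1, 38108)) = Add(Mul(9, Pow(16, -1), 222), -38108) = Add(Mul(9, Rational(1, 16), 222), -38108) = Add(Rational(999, 8), -38108) = Rational(-303865, 8)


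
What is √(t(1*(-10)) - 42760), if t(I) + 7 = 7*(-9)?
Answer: I*√42830 ≈ 206.95*I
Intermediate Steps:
t(I) = -70 (t(I) = -7 + 7*(-9) = -7 - 63 = -70)
√(t(1*(-10)) - 42760) = √(-70 - 42760) = √(-42830) = I*√42830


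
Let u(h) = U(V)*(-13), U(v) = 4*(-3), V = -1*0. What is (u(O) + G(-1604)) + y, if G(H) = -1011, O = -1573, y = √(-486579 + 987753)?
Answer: -855 + 3*√55686 ≈ -147.06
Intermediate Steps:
y = 3*√55686 (y = √501174 = 3*√55686 ≈ 707.94)
V = 0
U(v) = -12
u(h) = 156 (u(h) = -12*(-13) = 156)
(u(O) + G(-1604)) + y = (156 - 1011) + 3*√55686 = -855 + 3*√55686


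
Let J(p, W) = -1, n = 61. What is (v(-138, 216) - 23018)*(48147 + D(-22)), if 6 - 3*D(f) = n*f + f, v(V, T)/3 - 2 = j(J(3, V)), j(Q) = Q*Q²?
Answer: -3355840165/3 ≈ -1.1186e+9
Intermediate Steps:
j(Q) = Q³
v(V, T) = 3 (v(V, T) = 6 + 3*(-1)³ = 6 + 3*(-1) = 6 - 3 = 3)
D(f) = 2 - 62*f/3 (D(f) = 2 - (61*f + f)/3 = 2 - 62*f/3)
(v(-138, 216) - 23018)*(48147 + D(-22)) = (3 - 23018)*(48147 + (2 - 62/3*(-22))) = -23015*(48147 + (2 + 1364/3)) = -23015*(48147 + 1370/3) = -23015*145811/3 = -3355840165/3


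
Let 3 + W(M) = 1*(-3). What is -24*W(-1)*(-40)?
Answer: -5760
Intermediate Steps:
W(M) = -6 (W(M) = -3 + 1*(-3) = -3 - 3 = -6)
-24*W(-1)*(-40) = -24*(-6)*(-40) = 144*(-40) = -5760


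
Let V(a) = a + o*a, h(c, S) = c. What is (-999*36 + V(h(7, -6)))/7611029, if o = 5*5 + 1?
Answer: -35775/7611029 ≈ -0.0047004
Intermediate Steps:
o = 26 (o = 25 + 1 = 26)
V(a) = 27*a (V(a) = a + 26*a = 27*a)
(-999*36 + V(h(7, -6)))/7611029 = (-999*36 + 27*7)/7611029 = (-35964 + 189)*(1/7611029) = -35775*1/7611029 = -35775/7611029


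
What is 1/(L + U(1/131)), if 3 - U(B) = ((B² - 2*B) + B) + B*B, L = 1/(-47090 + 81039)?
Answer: 582598789/1752192949 ≈ 0.33250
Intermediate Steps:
L = 1/33949 ≈ 2.9456e-5
U(B) = 3 + B - 2*B² (U(B) = 3 - (((B² - 2*B) + B) + B*B) = 3 - ((B² - B) + B²) = 3 - (-B + 2*B²) = 3 + (B - 2*B²) = 3 + B - 2*B²)
1/(L + U(1/131)) = 1/(1/33949 + (3 + 1/131 - 2*(1/131)²)) = 1/(1/33949 + (3 + 1/131 - 2*1/17161)) = 1/(1/33949 + (3 + 1/131 - 2/17161)) = 1/(1/33949 + 51612/17161) = 1/(1752192949/582598789) = 582598789/1752192949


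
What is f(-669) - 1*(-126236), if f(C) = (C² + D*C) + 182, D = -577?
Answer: 959992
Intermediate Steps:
f(C) = 182 + C² - 577*C (f(C) = (C² - 577*C) + 182 = 182 + C² - 577*C)
f(-669) - 1*(-126236) = (182 + (-669)² - 577*(-669)) - 1*(-126236) = (182 + 447561 + 386013) + 126236 = 833756 + 126236 = 959992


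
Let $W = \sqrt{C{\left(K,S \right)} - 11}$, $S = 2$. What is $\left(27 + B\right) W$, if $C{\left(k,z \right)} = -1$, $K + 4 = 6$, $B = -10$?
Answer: $34 i \sqrt{3} \approx 58.89 i$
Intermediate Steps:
$K = 2$ ($K = -4 + 6 = 2$)
$W = 2 i \sqrt{3}$ ($W = \sqrt{-1 - 11} = \sqrt{-12} = 2 i \sqrt{3} \approx 3.4641 i$)
$\left(27 + B\right) W = \left(27 - 10\right) 2 i \sqrt{3} = 17 \cdot 2 i \sqrt{3} = 34 i \sqrt{3}$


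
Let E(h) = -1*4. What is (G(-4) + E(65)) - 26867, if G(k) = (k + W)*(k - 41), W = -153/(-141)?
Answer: -1256772/47 ≈ -26740.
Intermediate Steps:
W = 51/47 (W = -153*(-1/141) = 51/47 ≈ 1.0851)
E(h) = -4
G(k) = (-41 + k)*(51/47 + k) (G(k) = (k + 51/47)*(k - 41) = (51/47 + k)*(-41 + k) = (-41 + k)*(51/47 + k))
(G(-4) + E(65)) - 26867 = ((-2091/47 + (-4)**2 - 1876/47*(-4)) - 4) - 26867 = ((-2091/47 + 16 + 7504/47) - 4) - 26867 = (6165/47 - 4) - 26867 = 5977/47 - 26867 = -1256772/47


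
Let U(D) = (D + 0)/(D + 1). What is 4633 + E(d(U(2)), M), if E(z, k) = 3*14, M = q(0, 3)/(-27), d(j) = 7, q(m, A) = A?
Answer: 4675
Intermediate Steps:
U(D) = D/(1 + D)
M = -1/9 (M = 3/(-27) = 3*(-1/27) = -1/9 ≈ -0.11111)
E(z, k) = 42
4633 + E(d(U(2)), M) = 4633 + 42 = 4675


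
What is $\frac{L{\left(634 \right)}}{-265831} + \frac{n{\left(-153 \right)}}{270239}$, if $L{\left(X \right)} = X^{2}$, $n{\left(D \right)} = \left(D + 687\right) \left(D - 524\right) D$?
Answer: $\frac{14595087605590}{71837903609} \approx 203.17$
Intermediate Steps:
$n{\left(D \right)} = D \left(-524 + D\right) \left(687 + D\right)$ ($n{\left(D \right)} = \left(687 + D\right) \left(-524 + D\right) D = \left(-524 + D\right) \left(687 + D\right) D = D \left(-524 + D\right) \left(687 + D\right)$)
$\frac{L{\left(634 \right)}}{-265831} + \frac{n{\left(-153 \right)}}{270239} = \frac{634^{2}}{-265831} + \frac{\left(-153\right) \left(-359988 + \left(-153\right)^{2} + 163 \left(-153\right)\right)}{270239} = 401956 \left(- \frac{1}{265831}\right) + - 153 \left(-359988 + 23409 - 24939\right) \frac{1}{270239} = - \frac{401956}{265831} + \left(-153\right) \left(-361518\right) \frac{1}{270239} = - \frac{401956}{265831} + 55312254 \cdot \frac{1}{270239} = - \frac{401956}{265831} + \frac{55312254}{270239} = \frac{14595087605590}{71837903609}$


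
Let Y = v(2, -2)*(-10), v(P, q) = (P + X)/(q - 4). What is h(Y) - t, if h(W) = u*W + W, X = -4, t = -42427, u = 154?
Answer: 125731/3 ≈ 41910.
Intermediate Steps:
v(P, q) = (-4 + P)/(-4 + q) (v(P, q) = (P - 4)/(q - 4) = (-4 + P)/(-4 + q))
Y = -10/3 (Y = ((-4 + 2)/(-4 - 2))*(-10) = (-2/(-6))*(-10) = -⅙*(-2)*(-10) = (⅓)*(-10) = -10/3 ≈ -3.3333)
h(W) = 155*W (h(W) = 154*W + W = 155*W)
h(Y) - t = 155*(-10/3) - 1*(-42427) = -1550/3 + 42427 = 125731/3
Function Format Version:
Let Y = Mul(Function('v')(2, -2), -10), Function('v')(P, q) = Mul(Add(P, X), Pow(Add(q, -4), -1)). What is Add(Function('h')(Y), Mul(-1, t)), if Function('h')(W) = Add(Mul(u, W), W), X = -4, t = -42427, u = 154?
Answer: Rational(125731, 3) ≈ 41910.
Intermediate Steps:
Function('v')(P, q) = Mul(Pow(Add(-4, q), -1), Add(-4, P)) (Function('v')(P, q) = Mul(Add(P, -4), Pow(Add(q, -4), -1)) = Mul(Add(-4, P), Pow(Add(-4, q), -1)) = Mul(Pow(Add(-4, q), -1), Add(-4, P)))
Y = Rational(-10, 3) (Y = Mul(Mul(Pow(Add(-4, -2), -1), Add(-4, 2)), -10) = Mul(Mul(Pow(-6, -1), -2), -10) = Mul(Mul(Rational(-1, 6), -2), -10) = Mul(Rational(1, 3), -10) = Rational(-10, 3) ≈ -3.3333)
Function('h')(W) = Mul(155, W) (Function('h')(W) = Add(Mul(154, W), W) = Mul(155, W))
Add(Function('h')(Y), Mul(-1, t)) = Add(Mul(155, Rational(-10, 3)), Mul(-1, -42427)) = Add(Rational(-1550, 3), 42427) = Rational(125731, 3)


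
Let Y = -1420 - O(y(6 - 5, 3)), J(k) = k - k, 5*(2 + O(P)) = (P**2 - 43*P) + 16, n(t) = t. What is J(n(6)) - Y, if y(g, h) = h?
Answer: 6986/5 ≈ 1397.2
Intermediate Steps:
O(P) = 6/5 - 43*P/5 + P**2/5 (O(P) = -2 + ((P**2 - 43*P) + 16)/5 = -2 + (16 + P**2 - 43*P)/5 = -2 + (16/5 - 43*P/5 + P**2/5) = 6/5 - 43*P/5 + P**2/5)
J(k) = 0
Y = -6986/5 (Y = -1420 - (6/5 - 43/5*3 + (1/5)*3**2) = -1420 - (6/5 - 129/5 + (1/5)*9) = -1420 - (6/5 - 129/5 + 9/5) = -1420 - 1*(-114/5) = -1420 + 114/5 = -6986/5 ≈ -1397.2)
J(n(6)) - Y = 0 - 1*(-6986/5) = 0 + 6986/5 = 6986/5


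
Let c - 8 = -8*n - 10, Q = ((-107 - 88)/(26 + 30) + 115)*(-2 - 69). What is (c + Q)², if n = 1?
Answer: 197096042025/3136 ≈ 6.2849e+7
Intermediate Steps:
Q = -443395/56 (Q = (-195/56 + 115)*(-71) = (6245/56)*(-71) = -443395/56 ≈ -7917.8)
c = -10 (c = 8 + (-8*1 - 10) = 8 + (-8 - 10) = 8 - 18 = -10)
(c + Q)² = (-10 - 443395/56)² = (-443955/56)² = 197096042025/3136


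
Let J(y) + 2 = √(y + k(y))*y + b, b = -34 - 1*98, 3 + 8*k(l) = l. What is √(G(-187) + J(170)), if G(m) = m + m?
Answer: √(-2032 + 170*√3054)/2 ≈ 42.903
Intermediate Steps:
k(l) = -3/8 + l/8
b = -132 (b = -34 - 98 = -132)
J(y) = -134 + y*√(-3/8 + 9*y/8) (J(y) = -2 + (√(y + (-3/8 + y/8))*y - 132) = -2 + (√(-3/8 + 9*y/8)*y - 132) = -2 + (y*√(-3/8 + 9*y/8) - 132) = -2 + (-132 + y*√(-3/8 + 9*y/8)) = -134 + y*√(-3/8 + 9*y/8))
G(m) = 2*m
√(G(-187) + J(170)) = √(2*(-187) + (-134 + (¼)*170*√(-6 + 18*170))) = √(-374 + (-134 + (¼)*170*√(-6 + 3060))) = √(-374 + (-134 + (¼)*170*√3054)) = √(-374 + (-134 + 85*√3054/2)) = √(-508 + 85*√3054/2)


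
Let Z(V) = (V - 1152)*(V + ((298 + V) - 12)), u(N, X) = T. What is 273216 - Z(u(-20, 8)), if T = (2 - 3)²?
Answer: 604704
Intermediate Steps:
T = 1 (T = (-1)² = 1)
u(N, X) = 1
Z(V) = (-1152 + V)*(286 + 2*V) (Z(V) = (-1152 + V)*(V + (286 + V)) = (-1152 + V)*(286 + 2*V))
273216 - Z(u(-20, 8)) = 273216 - (-329472 - 2018*1 + 2*1²) = 273216 - (-329472 - 2018 + 2*1) = 273216 - (-329472 - 2018 + 2) = 273216 - 1*(-331488) = 273216 + 331488 = 604704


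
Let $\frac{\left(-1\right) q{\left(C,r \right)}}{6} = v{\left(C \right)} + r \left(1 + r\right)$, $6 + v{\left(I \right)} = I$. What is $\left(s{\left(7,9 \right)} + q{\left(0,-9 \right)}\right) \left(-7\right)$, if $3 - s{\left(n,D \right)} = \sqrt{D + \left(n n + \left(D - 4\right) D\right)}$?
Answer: $2751 + 7 \sqrt{103} \approx 2822.0$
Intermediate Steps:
$v{\left(I \right)} = -6 + I$
$q{\left(C,r \right)} = 36 - 6 C - 6 r \left(1 + r\right)$ ($q{\left(C,r \right)} = - 6 \left(\left(-6 + C\right) + r \left(1 + r\right)\right) = - 6 \left(-6 + C + r \left(1 + r\right)\right) = 36 - 6 C - 6 r \left(1 + r\right)$)
$s{\left(n,D \right)} = 3 - \sqrt{D + n^{2} + D \left(-4 + D\right)}$ ($s{\left(n,D \right)} = 3 - \sqrt{D + \left(n n + \left(D - 4\right) D\right)} = 3 - \sqrt{D + \left(n^{2} + \left(-4 + D\right) D\right)} = 3 - \sqrt{D + \left(n^{2} + D \left(-4 + D\right)\right)} = 3 - \sqrt{D + n^{2} + D \left(-4 + D\right)}$)
$\left(s{\left(7,9 \right)} + q{\left(0,-9 \right)}\right) \left(-7\right) = \left(\left(3 - \sqrt{9^{2} + 7^{2} - 27}\right) - \left(-90 + 486\right)\right) \left(-7\right) = \left(\left(3 - \sqrt{81 + 49 - 27}\right) + \left(36 + 0 + 54 - 486\right)\right) \left(-7\right) = \left(\left(3 - \sqrt{103}\right) + \left(36 + 0 + 54 - 486\right)\right) \left(-7\right) = \left(\left(3 - \sqrt{103}\right) - 396\right) \left(-7\right) = \left(-393 - \sqrt{103}\right) \left(-7\right) = 2751 + 7 \sqrt{103}$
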